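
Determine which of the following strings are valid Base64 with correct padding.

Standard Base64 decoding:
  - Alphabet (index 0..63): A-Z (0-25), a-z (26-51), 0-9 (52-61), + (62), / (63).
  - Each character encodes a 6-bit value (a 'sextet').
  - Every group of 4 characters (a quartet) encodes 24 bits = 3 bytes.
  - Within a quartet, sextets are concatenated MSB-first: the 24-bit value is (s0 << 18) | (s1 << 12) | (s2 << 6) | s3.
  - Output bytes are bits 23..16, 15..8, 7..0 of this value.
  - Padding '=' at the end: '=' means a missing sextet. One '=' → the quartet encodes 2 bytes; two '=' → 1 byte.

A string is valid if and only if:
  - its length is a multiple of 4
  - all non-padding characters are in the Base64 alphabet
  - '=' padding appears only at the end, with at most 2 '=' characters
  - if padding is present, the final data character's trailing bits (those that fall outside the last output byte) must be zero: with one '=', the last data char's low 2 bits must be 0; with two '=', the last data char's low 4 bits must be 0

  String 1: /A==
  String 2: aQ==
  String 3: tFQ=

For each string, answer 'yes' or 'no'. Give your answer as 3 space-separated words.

Answer: yes yes yes

Derivation:
String 1: '/A==' → valid
String 2: 'aQ==' → valid
String 3: 'tFQ=' → valid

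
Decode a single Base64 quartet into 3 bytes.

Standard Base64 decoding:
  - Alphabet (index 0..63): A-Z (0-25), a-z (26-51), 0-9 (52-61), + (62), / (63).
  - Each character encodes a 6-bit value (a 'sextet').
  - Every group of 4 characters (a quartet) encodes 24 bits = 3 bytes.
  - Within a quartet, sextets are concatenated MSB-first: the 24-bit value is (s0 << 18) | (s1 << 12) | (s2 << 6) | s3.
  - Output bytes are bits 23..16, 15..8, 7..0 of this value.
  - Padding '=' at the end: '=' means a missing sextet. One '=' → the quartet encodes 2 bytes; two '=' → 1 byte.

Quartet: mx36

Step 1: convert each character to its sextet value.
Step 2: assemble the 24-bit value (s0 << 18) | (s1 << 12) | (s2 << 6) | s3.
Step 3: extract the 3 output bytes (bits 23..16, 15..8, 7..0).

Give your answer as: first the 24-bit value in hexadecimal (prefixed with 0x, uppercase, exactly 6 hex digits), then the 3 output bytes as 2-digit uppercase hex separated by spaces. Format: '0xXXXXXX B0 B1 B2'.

Sextets: m=38, x=49, 3=55, 6=58
24-bit: (38<<18) | (49<<12) | (55<<6) | 58
      = 0x980000 | 0x031000 | 0x000DC0 | 0x00003A
      = 0x9B1DFA
Bytes: (v>>16)&0xFF=9B, (v>>8)&0xFF=1D, v&0xFF=FA

Answer: 0x9B1DFA 9B 1D FA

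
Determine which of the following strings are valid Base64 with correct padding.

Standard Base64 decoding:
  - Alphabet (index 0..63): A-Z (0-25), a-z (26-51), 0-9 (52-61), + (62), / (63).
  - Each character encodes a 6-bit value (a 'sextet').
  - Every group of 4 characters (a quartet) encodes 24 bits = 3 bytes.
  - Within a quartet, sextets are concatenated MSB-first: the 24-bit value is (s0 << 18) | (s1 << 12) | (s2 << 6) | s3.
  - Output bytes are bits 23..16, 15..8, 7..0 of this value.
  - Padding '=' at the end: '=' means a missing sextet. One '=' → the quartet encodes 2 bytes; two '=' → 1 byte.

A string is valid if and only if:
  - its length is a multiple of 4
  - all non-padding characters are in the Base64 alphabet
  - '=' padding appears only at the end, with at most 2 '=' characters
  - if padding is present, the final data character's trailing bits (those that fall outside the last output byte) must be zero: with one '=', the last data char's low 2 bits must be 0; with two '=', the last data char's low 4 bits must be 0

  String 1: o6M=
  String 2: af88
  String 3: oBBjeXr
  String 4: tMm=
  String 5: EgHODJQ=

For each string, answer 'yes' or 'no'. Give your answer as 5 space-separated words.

String 1: 'o6M=' → valid
String 2: 'af88' → valid
String 3: 'oBBjeXr' → invalid (len=7 not mult of 4)
String 4: 'tMm=' → invalid (bad trailing bits)
String 5: 'EgHODJQ=' → valid

Answer: yes yes no no yes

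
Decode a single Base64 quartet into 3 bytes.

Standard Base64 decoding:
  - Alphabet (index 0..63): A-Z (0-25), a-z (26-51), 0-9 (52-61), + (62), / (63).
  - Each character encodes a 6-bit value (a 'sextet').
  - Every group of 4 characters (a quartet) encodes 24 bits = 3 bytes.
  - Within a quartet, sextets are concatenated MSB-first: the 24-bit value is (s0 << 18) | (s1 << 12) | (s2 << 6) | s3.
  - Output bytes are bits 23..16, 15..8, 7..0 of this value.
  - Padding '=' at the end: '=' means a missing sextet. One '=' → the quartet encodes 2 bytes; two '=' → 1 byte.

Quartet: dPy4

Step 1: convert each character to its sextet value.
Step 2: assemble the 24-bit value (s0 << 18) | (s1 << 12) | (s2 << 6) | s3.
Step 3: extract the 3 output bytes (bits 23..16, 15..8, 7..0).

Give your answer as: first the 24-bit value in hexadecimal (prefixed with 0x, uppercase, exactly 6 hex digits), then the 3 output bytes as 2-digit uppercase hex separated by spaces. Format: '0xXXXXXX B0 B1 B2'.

Sextets: d=29, P=15, y=50, 4=56
24-bit: (29<<18) | (15<<12) | (50<<6) | 56
      = 0x740000 | 0x00F000 | 0x000C80 | 0x000038
      = 0x74FCB8
Bytes: (v>>16)&0xFF=74, (v>>8)&0xFF=FC, v&0xFF=B8

Answer: 0x74FCB8 74 FC B8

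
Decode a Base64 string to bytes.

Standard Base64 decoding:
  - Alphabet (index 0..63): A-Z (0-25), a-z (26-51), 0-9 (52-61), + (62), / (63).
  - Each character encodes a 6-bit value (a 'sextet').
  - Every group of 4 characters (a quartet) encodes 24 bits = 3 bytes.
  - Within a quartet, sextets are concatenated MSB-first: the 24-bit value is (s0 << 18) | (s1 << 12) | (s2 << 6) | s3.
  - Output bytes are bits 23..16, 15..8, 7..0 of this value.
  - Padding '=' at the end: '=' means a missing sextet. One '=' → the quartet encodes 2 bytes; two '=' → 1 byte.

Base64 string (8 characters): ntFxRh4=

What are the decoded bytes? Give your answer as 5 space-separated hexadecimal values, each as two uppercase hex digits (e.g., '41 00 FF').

After char 0 ('n'=39): chars_in_quartet=1 acc=0x27 bytes_emitted=0
After char 1 ('t'=45): chars_in_quartet=2 acc=0x9ED bytes_emitted=0
After char 2 ('F'=5): chars_in_quartet=3 acc=0x27B45 bytes_emitted=0
After char 3 ('x'=49): chars_in_quartet=4 acc=0x9ED171 -> emit 9E D1 71, reset; bytes_emitted=3
After char 4 ('R'=17): chars_in_quartet=1 acc=0x11 bytes_emitted=3
After char 5 ('h'=33): chars_in_quartet=2 acc=0x461 bytes_emitted=3
After char 6 ('4'=56): chars_in_quartet=3 acc=0x11878 bytes_emitted=3
Padding '=': partial quartet acc=0x11878 -> emit 46 1E; bytes_emitted=5

Answer: 9E D1 71 46 1E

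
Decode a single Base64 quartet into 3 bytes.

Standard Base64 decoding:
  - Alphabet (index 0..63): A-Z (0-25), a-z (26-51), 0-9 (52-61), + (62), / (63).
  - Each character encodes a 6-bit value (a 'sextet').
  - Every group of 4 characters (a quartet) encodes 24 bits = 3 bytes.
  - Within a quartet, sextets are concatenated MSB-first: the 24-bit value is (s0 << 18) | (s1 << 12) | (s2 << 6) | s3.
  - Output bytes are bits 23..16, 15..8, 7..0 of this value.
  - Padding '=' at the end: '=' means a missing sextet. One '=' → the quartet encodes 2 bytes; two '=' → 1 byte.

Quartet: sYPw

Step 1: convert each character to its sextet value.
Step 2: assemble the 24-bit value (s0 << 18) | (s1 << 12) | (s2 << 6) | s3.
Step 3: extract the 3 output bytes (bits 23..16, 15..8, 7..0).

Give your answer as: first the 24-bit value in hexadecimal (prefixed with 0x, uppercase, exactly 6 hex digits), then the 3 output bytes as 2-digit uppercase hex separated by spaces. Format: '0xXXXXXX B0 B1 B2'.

Sextets: s=44, Y=24, P=15, w=48
24-bit: (44<<18) | (24<<12) | (15<<6) | 48
      = 0xB00000 | 0x018000 | 0x0003C0 | 0x000030
      = 0xB183F0
Bytes: (v>>16)&0xFF=B1, (v>>8)&0xFF=83, v&0xFF=F0

Answer: 0xB183F0 B1 83 F0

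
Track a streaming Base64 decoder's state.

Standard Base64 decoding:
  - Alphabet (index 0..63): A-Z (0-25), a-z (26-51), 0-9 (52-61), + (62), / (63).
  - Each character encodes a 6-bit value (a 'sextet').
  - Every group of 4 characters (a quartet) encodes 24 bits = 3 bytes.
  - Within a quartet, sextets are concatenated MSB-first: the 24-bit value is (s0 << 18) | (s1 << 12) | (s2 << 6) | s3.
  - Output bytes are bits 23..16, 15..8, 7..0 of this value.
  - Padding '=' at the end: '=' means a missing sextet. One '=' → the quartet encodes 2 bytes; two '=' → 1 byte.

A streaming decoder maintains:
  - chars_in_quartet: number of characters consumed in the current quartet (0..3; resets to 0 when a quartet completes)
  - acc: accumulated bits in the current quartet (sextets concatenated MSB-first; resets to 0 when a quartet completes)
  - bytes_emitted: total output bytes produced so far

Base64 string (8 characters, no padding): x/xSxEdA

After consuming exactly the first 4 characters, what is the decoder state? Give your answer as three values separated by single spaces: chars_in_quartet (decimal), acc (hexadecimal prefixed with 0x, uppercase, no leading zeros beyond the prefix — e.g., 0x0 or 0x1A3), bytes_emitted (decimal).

After char 0 ('x'=49): chars_in_quartet=1 acc=0x31 bytes_emitted=0
After char 1 ('/'=63): chars_in_quartet=2 acc=0xC7F bytes_emitted=0
After char 2 ('x'=49): chars_in_quartet=3 acc=0x31FF1 bytes_emitted=0
After char 3 ('S'=18): chars_in_quartet=4 acc=0xC7FC52 -> emit C7 FC 52, reset; bytes_emitted=3

Answer: 0 0x0 3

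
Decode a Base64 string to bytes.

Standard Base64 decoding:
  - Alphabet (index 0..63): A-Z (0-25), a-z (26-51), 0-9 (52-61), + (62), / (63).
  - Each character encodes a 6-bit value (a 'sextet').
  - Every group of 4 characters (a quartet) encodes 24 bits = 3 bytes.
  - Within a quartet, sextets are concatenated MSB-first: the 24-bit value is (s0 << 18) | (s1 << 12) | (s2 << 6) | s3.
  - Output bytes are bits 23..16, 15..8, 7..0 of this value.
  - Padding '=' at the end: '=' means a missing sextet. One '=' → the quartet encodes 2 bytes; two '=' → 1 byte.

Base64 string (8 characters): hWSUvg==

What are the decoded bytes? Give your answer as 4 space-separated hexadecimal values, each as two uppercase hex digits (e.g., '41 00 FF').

Answer: 85 64 94 BE

Derivation:
After char 0 ('h'=33): chars_in_quartet=1 acc=0x21 bytes_emitted=0
After char 1 ('W'=22): chars_in_quartet=2 acc=0x856 bytes_emitted=0
After char 2 ('S'=18): chars_in_quartet=3 acc=0x21592 bytes_emitted=0
After char 3 ('U'=20): chars_in_quartet=4 acc=0x856494 -> emit 85 64 94, reset; bytes_emitted=3
After char 4 ('v'=47): chars_in_quartet=1 acc=0x2F bytes_emitted=3
After char 5 ('g'=32): chars_in_quartet=2 acc=0xBE0 bytes_emitted=3
Padding '==': partial quartet acc=0xBE0 -> emit BE; bytes_emitted=4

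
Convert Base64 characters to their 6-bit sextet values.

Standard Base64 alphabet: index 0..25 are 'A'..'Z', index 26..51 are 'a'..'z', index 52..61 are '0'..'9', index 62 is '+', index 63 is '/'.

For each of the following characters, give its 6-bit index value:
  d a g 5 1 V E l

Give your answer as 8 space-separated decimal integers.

Answer: 29 26 32 57 53 21 4 37

Derivation:
'd': a..z range, 26 + ord('d') − ord('a') = 29
'a': a..z range, 26 + ord('a') − ord('a') = 26
'g': a..z range, 26 + ord('g') − ord('a') = 32
'5': 0..9 range, 52 + ord('5') − ord('0') = 57
'1': 0..9 range, 52 + ord('1') − ord('0') = 53
'V': A..Z range, ord('V') − ord('A') = 21
'E': A..Z range, ord('E') − ord('A') = 4
'l': a..z range, 26 + ord('l') − ord('a') = 37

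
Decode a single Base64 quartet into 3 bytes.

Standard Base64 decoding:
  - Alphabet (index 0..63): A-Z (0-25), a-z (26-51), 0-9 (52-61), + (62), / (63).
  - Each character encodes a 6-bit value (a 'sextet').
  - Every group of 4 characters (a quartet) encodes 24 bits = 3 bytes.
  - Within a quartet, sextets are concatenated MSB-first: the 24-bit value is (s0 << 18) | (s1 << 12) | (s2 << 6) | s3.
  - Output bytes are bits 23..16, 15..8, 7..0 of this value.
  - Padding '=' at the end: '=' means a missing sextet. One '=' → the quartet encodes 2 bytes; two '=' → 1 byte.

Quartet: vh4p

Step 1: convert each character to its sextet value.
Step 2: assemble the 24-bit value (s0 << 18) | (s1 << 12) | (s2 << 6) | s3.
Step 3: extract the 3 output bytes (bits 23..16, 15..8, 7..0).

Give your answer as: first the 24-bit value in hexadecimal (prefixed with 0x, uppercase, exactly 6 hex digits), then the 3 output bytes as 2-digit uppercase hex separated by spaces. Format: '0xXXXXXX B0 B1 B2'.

Sextets: v=47, h=33, 4=56, p=41
24-bit: (47<<18) | (33<<12) | (56<<6) | 41
      = 0xBC0000 | 0x021000 | 0x000E00 | 0x000029
      = 0xBE1E29
Bytes: (v>>16)&0xFF=BE, (v>>8)&0xFF=1E, v&0xFF=29

Answer: 0xBE1E29 BE 1E 29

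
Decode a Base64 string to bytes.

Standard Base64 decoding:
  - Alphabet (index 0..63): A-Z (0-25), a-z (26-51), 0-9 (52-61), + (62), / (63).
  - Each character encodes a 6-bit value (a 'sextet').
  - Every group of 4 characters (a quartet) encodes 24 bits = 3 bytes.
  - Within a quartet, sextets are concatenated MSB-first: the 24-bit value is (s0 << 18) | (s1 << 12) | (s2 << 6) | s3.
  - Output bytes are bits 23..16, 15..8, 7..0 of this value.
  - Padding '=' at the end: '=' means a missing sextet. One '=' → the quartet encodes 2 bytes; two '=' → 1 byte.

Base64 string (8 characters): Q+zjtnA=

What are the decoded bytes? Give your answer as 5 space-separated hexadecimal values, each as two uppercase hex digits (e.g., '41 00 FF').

After char 0 ('Q'=16): chars_in_quartet=1 acc=0x10 bytes_emitted=0
After char 1 ('+'=62): chars_in_quartet=2 acc=0x43E bytes_emitted=0
After char 2 ('z'=51): chars_in_quartet=3 acc=0x10FB3 bytes_emitted=0
After char 3 ('j'=35): chars_in_quartet=4 acc=0x43ECE3 -> emit 43 EC E3, reset; bytes_emitted=3
After char 4 ('t'=45): chars_in_quartet=1 acc=0x2D bytes_emitted=3
After char 5 ('n'=39): chars_in_quartet=2 acc=0xB67 bytes_emitted=3
After char 6 ('A'=0): chars_in_quartet=3 acc=0x2D9C0 bytes_emitted=3
Padding '=': partial quartet acc=0x2D9C0 -> emit B6 70; bytes_emitted=5

Answer: 43 EC E3 B6 70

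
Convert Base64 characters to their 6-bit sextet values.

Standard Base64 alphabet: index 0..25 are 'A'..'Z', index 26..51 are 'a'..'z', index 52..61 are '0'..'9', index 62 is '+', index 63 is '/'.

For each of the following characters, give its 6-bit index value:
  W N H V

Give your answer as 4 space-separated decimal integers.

'W': A..Z range, ord('W') − ord('A') = 22
'N': A..Z range, ord('N') − ord('A') = 13
'H': A..Z range, ord('H') − ord('A') = 7
'V': A..Z range, ord('V') − ord('A') = 21

Answer: 22 13 7 21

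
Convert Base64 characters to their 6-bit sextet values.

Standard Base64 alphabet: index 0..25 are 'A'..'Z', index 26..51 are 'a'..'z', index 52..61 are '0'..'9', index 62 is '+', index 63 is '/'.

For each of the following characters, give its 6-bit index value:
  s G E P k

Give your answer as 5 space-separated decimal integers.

Answer: 44 6 4 15 36

Derivation:
's': a..z range, 26 + ord('s') − ord('a') = 44
'G': A..Z range, ord('G') − ord('A') = 6
'E': A..Z range, ord('E') − ord('A') = 4
'P': A..Z range, ord('P') − ord('A') = 15
'k': a..z range, 26 + ord('k') − ord('a') = 36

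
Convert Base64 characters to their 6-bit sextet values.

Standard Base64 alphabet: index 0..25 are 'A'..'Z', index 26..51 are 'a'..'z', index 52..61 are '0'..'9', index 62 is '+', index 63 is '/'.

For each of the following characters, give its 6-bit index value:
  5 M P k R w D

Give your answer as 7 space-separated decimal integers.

'5': 0..9 range, 52 + ord('5') − ord('0') = 57
'M': A..Z range, ord('M') − ord('A') = 12
'P': A..Z range, ord('P') − ord('A') = 15
'k': a..z range, 26 + ord('k') − ord('a') = 36
'R': A..Z range, ord('R') − ord('A') = 17
'w': a..z range, 26 + ord('w') − ord('a') = 48
'D': A..Z range, ord('D') − ord('A') = 3

Answer: 57 12 15 36 17 48 3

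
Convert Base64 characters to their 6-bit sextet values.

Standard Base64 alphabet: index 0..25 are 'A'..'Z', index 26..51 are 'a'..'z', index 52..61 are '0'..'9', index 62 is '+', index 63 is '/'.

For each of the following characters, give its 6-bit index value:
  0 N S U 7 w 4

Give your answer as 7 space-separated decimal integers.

Answer: 52 13 18 20 59 48 56

Derivation:
'0': 0..9 range, 52 + ord('0') − ord('0') = 52
'N': A..Z range, ord('N') − ord('A') = 13
'S': A..Z range, ord('S') − ord('A') = 18
'U': A..Z range, ord('U') − ord('A') = 20
'7': 0..9 range, 52 + ord('7') − ord('0') = 59
'w': a..z range, 26 + ord('w') − ord('a') = 48
'4': 0..9 range, 52 + ord('4') − ord('0') = 56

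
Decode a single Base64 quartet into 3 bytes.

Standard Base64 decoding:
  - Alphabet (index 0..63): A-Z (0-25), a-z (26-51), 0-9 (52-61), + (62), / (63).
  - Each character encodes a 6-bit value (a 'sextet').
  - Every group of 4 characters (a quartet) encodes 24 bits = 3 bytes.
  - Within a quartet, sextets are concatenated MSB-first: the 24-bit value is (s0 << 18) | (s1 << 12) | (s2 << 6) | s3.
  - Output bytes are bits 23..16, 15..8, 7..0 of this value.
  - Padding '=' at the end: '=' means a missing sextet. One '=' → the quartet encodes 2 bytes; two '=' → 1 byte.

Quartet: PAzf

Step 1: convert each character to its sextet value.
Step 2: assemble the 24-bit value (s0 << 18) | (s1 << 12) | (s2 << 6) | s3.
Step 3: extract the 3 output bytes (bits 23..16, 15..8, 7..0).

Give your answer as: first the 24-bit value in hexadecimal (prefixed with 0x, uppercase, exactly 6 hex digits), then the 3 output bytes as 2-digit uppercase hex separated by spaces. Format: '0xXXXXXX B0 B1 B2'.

Answer: 0x3C0CDF 3C 0C DF

Derivation:
Sextets: P=15, A=0, z=51, f=31
24-bit: (15<<18) | (0<<12) | (51<<6) | 31
      = 0x3C0000 | 0x000000 | 0x000CC0 | 0x00001F
      = 0x3C0CDF
Bytes: (v>>16)&0xFF=3C, (v>>8)&0xFF=0C, v&0xFF=DF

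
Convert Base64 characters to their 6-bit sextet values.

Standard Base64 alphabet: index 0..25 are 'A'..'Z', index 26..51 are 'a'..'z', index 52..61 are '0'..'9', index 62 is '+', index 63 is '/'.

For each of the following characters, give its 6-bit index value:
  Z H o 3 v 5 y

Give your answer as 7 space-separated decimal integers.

Answer: 25 7 40 55 47 57 50

Derivation:
'Z': A..Z range, ord('Z') − ord('A') = 25
'H': A..Z range, ord('H') − ord('A') = 7
'o': a..z range, 26 + ord('o') − ord('a') = 40
'3': 0..9 range, 52 + ord('3') − ord('0') = 55
'v': a..z range, 26 + ord('v') − ord('a') = 47
'5': 0..9 range, 52 + ord('5') − ord('0') = 57
'y': a..z range, 26 + ord('y') − ord('a') = 50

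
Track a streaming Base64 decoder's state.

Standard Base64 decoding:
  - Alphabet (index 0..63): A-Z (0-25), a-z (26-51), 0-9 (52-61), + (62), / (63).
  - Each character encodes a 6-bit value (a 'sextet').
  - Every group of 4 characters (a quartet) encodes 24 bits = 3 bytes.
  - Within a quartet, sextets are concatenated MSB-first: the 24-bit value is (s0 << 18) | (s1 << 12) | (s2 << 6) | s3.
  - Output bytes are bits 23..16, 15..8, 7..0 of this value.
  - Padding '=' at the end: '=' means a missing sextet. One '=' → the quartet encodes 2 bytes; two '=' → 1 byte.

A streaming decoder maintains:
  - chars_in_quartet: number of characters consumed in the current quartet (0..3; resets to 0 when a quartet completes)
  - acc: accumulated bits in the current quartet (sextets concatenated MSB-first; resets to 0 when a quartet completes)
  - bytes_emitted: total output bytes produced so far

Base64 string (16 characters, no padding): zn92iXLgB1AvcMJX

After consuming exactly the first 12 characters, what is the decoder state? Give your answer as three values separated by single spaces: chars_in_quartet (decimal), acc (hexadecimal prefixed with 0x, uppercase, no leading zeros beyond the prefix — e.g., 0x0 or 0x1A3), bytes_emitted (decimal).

After char 0 ('z'=51): chars_in_quartet=1 acc=0x33 bytes_emitted=0
After char 1 ('n'=39): chars_in_quartet=2 acc=0xCE7 bytes_emitted=0
After char 2 ('9'=61): chars_in_quartet=3 acc=0x339FD bytes_emitted=0
After char 3 ('2'=54): chars_in_quartet=4 acc=0xCE7F76 -> emit CE 7F 76, reset; bytes_emitted=3
After char 4 ('i'=34): chars_in_quartet=1 acc=0x22 bytes_emitted=3
After char 5 ('X'=23): chars_in_quartet=2 acc=0x897 bytes_emitted=3
After char 6 ('L'=11): chars_in_quartet=3 acc=0x225CB bytes_emitted=3
After char 7 ('g'=32): chars_in_quartet=4 acc=0x8972E0 -> emit 89 72 E0, reset; bytes_emitted=6
After char 8 ('B'=1): chars_in_quartet=1 acc=0x1 bytes_emitted=6
After char 9 ('1'=53): chars_in_quartet=2 acc=0x75 bytes_emitted=6
After char 10 ('A'=0): chars_in_quartet=3 acc=0x1D40 bytes_emitted=6
After char 11 ('v'=47): chars_in_quartet=4 acc=0x7502F -> emit 07 50 2F, reset; bytes_emitted=9

Answer: 0 0x0 9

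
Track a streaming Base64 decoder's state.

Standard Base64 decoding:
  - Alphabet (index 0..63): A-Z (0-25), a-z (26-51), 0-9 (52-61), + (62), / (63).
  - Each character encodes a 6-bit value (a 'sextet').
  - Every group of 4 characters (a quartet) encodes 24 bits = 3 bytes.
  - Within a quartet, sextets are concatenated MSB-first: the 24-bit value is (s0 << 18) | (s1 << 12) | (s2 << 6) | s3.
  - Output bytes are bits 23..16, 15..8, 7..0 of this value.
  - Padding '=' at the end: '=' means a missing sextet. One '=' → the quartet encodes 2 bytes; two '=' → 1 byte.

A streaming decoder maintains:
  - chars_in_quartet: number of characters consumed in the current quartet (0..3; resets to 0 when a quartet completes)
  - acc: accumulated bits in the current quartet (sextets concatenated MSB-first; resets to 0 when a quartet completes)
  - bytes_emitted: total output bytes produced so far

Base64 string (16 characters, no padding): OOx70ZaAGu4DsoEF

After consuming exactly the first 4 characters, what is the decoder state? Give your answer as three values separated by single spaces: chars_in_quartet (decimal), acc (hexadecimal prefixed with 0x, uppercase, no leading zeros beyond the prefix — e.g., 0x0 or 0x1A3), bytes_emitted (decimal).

After char 0 ('O'=14): chars_in_quartet=1 acc=0xE bytes_emitted=0
After char 1 ('O'=14): chars_in_quartet=2 acc=0x38E bytes_emitted=0
After char 2 ('x'=49): chars_in_quartet=3 acc=0xE3B1 bytes_emitted=0
After char 3 ('7'=59): chars_in_quartet=4 acc=0x38EC7B -> emit 38 EC 7B, reset; bytes_emitted=3

Answer: 0 0x0 3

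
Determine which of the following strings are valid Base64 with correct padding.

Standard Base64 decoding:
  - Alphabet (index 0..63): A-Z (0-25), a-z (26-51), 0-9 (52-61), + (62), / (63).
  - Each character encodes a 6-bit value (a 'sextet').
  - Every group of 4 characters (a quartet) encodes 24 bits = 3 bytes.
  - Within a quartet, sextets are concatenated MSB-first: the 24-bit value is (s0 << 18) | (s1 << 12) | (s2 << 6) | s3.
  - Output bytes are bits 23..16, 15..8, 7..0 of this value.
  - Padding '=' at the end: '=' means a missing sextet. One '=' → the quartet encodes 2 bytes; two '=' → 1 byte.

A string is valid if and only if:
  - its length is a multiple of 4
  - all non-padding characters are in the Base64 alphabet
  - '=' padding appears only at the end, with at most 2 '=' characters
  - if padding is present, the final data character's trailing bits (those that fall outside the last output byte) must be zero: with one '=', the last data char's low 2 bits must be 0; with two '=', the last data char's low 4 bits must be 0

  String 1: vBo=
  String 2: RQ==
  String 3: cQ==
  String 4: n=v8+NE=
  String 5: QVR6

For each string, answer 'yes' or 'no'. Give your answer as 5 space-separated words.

String 1: 'vBo=' → valid
String 2: 'RQ==' → valid
String 3: 'cQ==' → valid
String 4: 'n=v8+NE=' → invalid (bad char(s): ['=']; '=' in middle)
String 5: 'QVR6' → valid

Answer: yes yes yes no yes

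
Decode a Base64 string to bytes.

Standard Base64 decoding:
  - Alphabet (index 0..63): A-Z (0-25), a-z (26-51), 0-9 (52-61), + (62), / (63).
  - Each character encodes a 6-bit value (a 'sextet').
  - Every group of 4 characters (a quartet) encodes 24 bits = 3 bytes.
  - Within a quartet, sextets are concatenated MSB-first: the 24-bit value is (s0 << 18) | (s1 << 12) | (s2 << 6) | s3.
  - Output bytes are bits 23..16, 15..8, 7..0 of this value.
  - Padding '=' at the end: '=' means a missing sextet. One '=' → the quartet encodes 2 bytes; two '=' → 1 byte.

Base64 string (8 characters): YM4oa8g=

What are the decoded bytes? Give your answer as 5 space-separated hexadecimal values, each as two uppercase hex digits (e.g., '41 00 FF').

After char 0 ('Y'=24): chars_in_quartet=1 acc=0x18 bytes_emitted=0
After char 1 ('M'=12): chars_in_quartet=2 acc=0x60C bytes_emitted=0
After char 2 ('4'=56): chars_in_quartet=3 acc=0x18338 bytes_emitted=0
After char 3 ('o'=40): chars_in_quartet=4 acc=0x60CE28 -> emit 60 CE 28, reset; bytes_emitted=3
After char 4 ('a'=26): chars_in_quartet=1 acc=0x1A bytes_emitted=3
After char 5 ('8'=60): chars_in_quartet=2 acc=0x6BC bytes_emitted=3
After char 6 ('g'=32): chars_in_quartet=3 acc=0x1AF20 bytes_emitted=3
Padding '=': partial quartet acc=0x1AF20 -> emit 6B C8; bytes_emitted=5

Answer: 60 CE 28 6B C8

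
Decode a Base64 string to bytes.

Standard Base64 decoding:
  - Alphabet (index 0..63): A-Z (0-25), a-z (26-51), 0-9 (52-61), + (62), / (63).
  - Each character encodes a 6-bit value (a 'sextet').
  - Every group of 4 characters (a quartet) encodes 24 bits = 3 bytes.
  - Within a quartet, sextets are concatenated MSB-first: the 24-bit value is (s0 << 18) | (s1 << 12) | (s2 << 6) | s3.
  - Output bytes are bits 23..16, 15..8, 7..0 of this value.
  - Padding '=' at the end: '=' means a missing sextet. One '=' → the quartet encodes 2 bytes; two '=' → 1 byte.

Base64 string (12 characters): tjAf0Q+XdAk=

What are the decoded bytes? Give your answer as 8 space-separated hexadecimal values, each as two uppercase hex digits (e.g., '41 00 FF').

Answer: B6 30 1F D1 0F 97 74 09

Derivation:
After char 0 ('t'=45): chars_in_quartet=1 acc=0x2D bytes_emitted=0
After char 1 ('j'=35): chars_in_quartet=2 acc=0xB63 bytes_emitted=0
After char 2 ('A'=0): chars_in_quartet=3 acc=0x2D8C0 bytes_emitted=0
After char 3 ('f'=31): chars_in_quartet=4 acc=0xB6301F -> emit B6 30 1F, reset; bytes_emitted=3
After char 4 ('0'=52): chars_in_quartet=1 acc=0x34 bytes_emitted=3
After char 5 ('Q'=16): chars_in_quartet=2 acc=0xD10 bytes_emitted=3
After char 6 ('+'=62): chars_in_quartet=3 acc=0x3443E bytes_emitted=3
After char 7 ('X'=23): chars_in_quartet=4 acc=0xD10F97 -> emit D1 0F 97, reset; bytes_emitted=6
After char 8 ('d'=29): chars_in_quartet=1 acc=0x1D bytes_emitted=6
After char 9 ('A'=0): chars_in_quartet=2 acc=0x740 bytes_emitted=6
After char 10 ('k'=36): chars_in_quartet=3 acc=0x1D024 bytes_emitted=6
Padding '=': partial quartet acc=0x1D024 -> emit 74 09; bytes_emitted=8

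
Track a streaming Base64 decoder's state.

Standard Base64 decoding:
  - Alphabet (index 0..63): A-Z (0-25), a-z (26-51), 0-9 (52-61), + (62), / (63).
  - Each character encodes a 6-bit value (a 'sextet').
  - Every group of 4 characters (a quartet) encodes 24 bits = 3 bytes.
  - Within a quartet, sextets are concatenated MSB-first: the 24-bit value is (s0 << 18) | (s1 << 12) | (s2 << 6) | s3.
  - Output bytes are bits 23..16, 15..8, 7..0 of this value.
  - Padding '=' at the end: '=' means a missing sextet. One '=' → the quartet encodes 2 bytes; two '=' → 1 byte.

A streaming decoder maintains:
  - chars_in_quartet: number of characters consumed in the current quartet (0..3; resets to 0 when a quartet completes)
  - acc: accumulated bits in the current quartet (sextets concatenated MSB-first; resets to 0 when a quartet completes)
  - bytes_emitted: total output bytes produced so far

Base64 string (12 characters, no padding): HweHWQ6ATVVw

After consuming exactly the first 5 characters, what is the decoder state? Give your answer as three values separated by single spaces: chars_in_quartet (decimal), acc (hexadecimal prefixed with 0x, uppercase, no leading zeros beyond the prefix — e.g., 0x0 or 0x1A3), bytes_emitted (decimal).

Answer: 1 0x16 3

Derivation:
After char 0 ('H'=7): chars_in_quartet=1 acc=0x7 bytes_emitted=0
After char 1 ('w'=48): chars_in_quartet=2 acc=0x1F0 bytes_emitted=0
After char 2 ('e'=30): chars_in_quartet=3 acc=0x7C1E bytes_emitted=0
After char 3 ('H'=7): chars_in_quartet=4 acc=0x1F0787 -> emit 1F 07 87, reset; bytes_emitted=3
After char 4 ('W'=22): chars_in_quartet=1 acc=0x16 bytes_emitted=3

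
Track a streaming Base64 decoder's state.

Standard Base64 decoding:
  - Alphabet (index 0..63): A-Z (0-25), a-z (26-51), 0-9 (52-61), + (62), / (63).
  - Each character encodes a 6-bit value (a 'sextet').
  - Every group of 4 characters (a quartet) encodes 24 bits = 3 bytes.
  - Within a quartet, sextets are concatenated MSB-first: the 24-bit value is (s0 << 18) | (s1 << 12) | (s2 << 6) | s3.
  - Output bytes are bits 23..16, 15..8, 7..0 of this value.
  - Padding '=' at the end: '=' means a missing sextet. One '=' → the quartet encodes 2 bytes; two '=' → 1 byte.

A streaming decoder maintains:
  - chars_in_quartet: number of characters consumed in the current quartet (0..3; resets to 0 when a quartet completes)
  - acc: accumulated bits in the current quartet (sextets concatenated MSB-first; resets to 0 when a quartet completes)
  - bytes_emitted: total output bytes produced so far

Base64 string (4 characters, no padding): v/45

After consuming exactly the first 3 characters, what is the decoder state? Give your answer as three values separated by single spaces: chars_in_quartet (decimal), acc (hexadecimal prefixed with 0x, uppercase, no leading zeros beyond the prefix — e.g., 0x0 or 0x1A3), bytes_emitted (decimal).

Answer: 3 0x2FFF8 0

Derivation:
After char 0 ('v'=47): chars_in_quartet=1 acc=0x2F bytes_emitted=0
After char 1 ('/'=63): chars_in_quartet=2 acc=0xBFF bytes_emitted=0
After char 2 ('4'=56): chars_in_quartet=3 acc=0x2FFF8 bytes_emitted=0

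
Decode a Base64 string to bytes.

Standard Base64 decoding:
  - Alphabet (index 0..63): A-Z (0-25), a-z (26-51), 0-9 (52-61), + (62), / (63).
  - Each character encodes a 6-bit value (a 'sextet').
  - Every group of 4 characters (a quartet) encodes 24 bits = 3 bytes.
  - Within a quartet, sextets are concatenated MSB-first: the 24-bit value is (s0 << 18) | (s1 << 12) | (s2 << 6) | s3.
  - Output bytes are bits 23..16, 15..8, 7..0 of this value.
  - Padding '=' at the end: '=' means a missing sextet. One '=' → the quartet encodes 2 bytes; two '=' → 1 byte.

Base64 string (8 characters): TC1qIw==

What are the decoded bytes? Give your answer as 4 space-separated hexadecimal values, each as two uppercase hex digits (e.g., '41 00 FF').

After char 0 ('T'=19): chars_in_quartet=1 acc=0x13 bytes_emitted=0
After char 1 ('C'=2): chars_in_quartet=2 acc=0x4C2 bytes_emitted=0
After char 2 ('1'=53): chars_in_quartet=3 acc=0x130B5 bytes_emitted=0
After char 3 ('q'=42): chars_in_quartet=4 acc=0x4C2D6A -> emit 4C 2D 6A, reset; bytes_emitted=3
After char 4 ('I'=8): chars_in_quartet=1 acc=0x8 bytes_emitted=3
After char 5 ('w'=48): chars_in_quartet=2 acc=0x230 bytes_emitted=3
Padding '==': partial quartet acc=0x230 -> emit 23; bytes_emitted=4

Answer: 4C 2D 6A 23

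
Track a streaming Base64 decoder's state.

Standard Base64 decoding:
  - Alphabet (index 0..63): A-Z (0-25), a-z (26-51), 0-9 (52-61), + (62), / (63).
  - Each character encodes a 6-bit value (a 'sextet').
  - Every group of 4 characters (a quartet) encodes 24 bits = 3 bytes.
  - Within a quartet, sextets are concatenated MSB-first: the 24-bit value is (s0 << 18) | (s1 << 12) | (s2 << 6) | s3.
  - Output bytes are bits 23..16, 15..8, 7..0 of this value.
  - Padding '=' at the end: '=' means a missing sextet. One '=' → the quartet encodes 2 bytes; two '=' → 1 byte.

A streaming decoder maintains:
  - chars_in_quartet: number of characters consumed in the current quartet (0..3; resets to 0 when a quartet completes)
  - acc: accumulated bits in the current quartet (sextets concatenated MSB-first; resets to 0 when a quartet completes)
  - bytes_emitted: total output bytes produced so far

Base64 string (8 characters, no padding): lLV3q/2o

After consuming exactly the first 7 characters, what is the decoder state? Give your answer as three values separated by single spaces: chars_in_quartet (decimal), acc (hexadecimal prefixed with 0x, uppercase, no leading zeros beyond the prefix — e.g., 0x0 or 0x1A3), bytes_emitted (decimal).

After char 0 ('l'=37): chars_in_quartet=1 acc=0x25 bytes_emitted=0
After char 1 ('L'=11): chars_in_quartet=2 acc=0x94B bytes_emitted=0
After char 2 ('V'=21): chars_in_quartet=3 acc=0x252D5 bytes_emitted=0
After char 3 ('3'=55): chars_in_quartet=4 acc=0x94B577 -> emit 94 B5 77, reset; bytes_emitted=3
After char 4 ('q'=42): chars_in_quartet=1 acc=0x2A bytes_emitted=3
After char 5 ('/'=63): chars_in_quartet=2 acc=0xABF bytes_emitted=3
After char 6 ('2'=54): chars_in_quartet=3 acc=0x2AFF6 bytes_emitted=3

Answer: 3 0x2AFF6 3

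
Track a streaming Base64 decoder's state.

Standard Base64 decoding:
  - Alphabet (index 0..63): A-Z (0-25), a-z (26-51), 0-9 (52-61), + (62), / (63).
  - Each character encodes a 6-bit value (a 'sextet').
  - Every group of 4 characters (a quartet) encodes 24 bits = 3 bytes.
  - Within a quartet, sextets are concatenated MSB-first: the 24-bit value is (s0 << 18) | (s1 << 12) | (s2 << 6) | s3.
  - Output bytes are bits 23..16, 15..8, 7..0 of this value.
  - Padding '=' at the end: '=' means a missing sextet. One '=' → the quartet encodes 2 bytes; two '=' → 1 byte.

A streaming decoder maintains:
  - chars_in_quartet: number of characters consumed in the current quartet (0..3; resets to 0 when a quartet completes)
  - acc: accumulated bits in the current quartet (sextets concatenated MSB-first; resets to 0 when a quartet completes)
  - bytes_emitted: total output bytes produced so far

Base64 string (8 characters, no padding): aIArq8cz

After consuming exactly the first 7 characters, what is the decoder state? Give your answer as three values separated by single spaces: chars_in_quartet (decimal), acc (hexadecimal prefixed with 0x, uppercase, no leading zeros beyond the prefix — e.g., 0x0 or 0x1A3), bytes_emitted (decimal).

Answer: 3 0x2AF1C 3

Derivation:
After char 0 ('a'=26): chars_in_quartet=1 acc=0x1A bytes_emitted=0
After char 1 ('I'=8): chars_in_quartet=2 acc=0x688 bytes_emitted=0
After char 2 ('A'=0): chars_in_quartet=3 acc=0x1A200 bytes_emitted=0
After char 3 ('r'=43): chars_in_quartet=4 acc=0x68802B -> emit 68 80 2B, reset; bytes_emitted=3
After char 4 ('q'=42): chars_in_quartet=1 acc=0x2A bytes_emitted=3
After char 5 ('8'=60): chars_in_quartet=2 acc=0xABC bytes_emitted=3
After char 6 ('c'=28): chars_in_quartet=3 acc=0x2AF1C bytes_emitted=3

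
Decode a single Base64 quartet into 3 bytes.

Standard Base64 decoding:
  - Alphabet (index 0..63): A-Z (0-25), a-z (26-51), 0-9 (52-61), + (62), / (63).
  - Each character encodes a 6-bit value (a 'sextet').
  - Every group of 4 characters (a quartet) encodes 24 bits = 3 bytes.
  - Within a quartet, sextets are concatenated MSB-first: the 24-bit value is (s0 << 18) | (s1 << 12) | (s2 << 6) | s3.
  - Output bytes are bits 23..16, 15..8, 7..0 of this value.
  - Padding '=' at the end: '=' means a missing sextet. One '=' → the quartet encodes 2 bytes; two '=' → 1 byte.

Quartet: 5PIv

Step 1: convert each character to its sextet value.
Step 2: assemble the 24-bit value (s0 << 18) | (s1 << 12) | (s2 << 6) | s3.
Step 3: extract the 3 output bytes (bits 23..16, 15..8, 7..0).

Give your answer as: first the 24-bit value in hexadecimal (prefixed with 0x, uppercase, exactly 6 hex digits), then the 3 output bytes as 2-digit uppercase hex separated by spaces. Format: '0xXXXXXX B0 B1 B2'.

Answer: 0xE4F22F E4 F2 2F

Derivation:
Sextets: 5=57, P=15, I=8, v=47
24-bit: (57<<18) | (15<<12) | (8<<6) | 47
      = 0xE40000 | 0x00F000 | 0x000200 | 0x00002F
      = 0xE4F22F
Bytes: (v>>16)&0xFF=E4, (v>>8)&0xFF=F2, v&0xFF=2F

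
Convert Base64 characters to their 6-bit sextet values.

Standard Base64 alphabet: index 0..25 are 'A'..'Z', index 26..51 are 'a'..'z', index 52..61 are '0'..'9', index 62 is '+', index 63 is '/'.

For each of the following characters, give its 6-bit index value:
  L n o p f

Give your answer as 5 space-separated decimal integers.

Answer: 11 39 40 41 31

Derivation:
'L': A..Z range, ord('L') − ord('A') = 11
'n': a..z range, 26 + ord('n') − ord('a') = 39
'o': a..z range, 26 + ord('o') − ord('a') = 40
'p': a..z range, 26 + ord('p') − ord('a') = 41
'f': a..z range, 26 + ord('f') − ord('a') = 31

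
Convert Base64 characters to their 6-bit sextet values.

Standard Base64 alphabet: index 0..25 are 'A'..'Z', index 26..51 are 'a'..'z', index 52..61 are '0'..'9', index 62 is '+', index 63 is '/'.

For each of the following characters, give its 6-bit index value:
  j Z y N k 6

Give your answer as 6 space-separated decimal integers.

'j': a..z range, 26 + ord('j') − ord('a') = 35
'Z': A..Z range, ord('Z') − ord('A') = 25
'y': a..z range, 26 + ord('y') − ord('a') = 50
'N': A..Z range, ord('N') − ord('A') = 13
'k': a..z range, 26 + ord('k') − ord('a') = 36
'6': 0..9 range, 52 + ord('6') − ord('0') = 58

Answer: 35 25 50 13 36 58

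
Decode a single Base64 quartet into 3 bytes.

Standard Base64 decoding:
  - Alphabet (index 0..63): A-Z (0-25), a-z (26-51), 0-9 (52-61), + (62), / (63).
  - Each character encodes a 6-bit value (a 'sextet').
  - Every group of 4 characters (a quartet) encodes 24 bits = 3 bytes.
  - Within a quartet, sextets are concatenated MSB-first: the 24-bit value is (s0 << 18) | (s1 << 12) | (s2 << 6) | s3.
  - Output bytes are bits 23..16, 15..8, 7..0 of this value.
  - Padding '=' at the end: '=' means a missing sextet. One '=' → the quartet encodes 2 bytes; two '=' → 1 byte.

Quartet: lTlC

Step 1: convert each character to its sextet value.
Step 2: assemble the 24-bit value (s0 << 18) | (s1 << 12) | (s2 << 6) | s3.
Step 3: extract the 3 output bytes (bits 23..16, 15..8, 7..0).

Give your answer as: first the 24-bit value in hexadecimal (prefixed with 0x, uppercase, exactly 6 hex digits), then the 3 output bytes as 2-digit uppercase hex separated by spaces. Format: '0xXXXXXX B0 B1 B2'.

Answer: 0x953942 95 39 42

Derivation:
Sextets: l=37, T=19, l=37, C=2
24-bit: (37<<18) | (19<<12) | (37<<6) | 2
      = 0x940000 | 0x013000 | 0x000940 | 0x000002
      = 0x953942
Bytes: (v>>16)&0xFF=95, (v>>8)&0xFF=39, v&0xFF=42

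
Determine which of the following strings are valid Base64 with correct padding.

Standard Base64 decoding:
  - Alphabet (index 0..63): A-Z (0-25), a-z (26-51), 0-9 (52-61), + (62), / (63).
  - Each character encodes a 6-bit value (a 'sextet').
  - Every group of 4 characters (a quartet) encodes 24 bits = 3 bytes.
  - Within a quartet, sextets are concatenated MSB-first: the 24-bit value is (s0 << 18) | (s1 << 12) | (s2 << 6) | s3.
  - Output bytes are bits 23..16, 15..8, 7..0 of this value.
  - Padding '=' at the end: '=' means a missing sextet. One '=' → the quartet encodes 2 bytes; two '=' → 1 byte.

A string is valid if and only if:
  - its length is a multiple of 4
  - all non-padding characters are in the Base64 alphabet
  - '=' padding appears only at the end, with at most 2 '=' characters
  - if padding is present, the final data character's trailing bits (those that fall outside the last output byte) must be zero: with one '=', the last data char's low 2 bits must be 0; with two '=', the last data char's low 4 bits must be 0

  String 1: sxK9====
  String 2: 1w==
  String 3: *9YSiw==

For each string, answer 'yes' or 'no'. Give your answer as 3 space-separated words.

Answer: no yes no

Derivation:
String 1: 'sxK9====' → invalid (4 pad chars (max 2))
String 2: '1w==' → valid
String 3: '*9YSiw==' → invalid (bad char(s): ['*'])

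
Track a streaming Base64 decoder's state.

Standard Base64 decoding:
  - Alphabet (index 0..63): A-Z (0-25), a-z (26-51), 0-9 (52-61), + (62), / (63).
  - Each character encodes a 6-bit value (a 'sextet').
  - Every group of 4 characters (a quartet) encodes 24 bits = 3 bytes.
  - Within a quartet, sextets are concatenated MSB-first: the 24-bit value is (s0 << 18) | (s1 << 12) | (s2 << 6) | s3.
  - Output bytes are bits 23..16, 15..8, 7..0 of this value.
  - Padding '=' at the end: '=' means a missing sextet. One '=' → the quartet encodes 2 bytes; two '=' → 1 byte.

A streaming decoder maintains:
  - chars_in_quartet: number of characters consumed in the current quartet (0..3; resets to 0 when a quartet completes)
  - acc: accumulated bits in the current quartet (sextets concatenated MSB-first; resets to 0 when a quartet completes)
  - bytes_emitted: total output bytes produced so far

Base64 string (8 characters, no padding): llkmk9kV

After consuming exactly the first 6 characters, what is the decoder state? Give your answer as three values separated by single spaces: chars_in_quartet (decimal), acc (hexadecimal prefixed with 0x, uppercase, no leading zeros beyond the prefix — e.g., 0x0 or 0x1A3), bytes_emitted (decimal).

Answer: 2 0x93D 3

Derivation:
After char 0 ('l'=37): chars_in_quartet=1 acc=0x25 bytes_emitted=0
After char 1 ('l'=37): chars_in_quartet=2 acc=0x965 bytes_emitted=0
After char 2 ('k'=36): chars_in_quartet=3 acc=0x25964 bytes_emitted=0
After char 3 ('m'=38): chars_in_quartet=4 acc=0x965926 -> emit 96 59 26, reset; bytes_emitted=3
After char 4 ('k'=36): chars_in_quartet=1 acc=0x24 bytes_emitted=3
After char 5 ('9'=61): chars_in_quartet=2 acc=0x93D bytes_emitted=3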